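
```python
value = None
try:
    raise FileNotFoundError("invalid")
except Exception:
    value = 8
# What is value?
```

Step-by-step execution trace:
1. `raise FileNotFoundError(...)` raises FileNotFoundError.
2. `except Exception` matches (FileNotFoundError is a subclass of Exception) → value = 8.
Result: 8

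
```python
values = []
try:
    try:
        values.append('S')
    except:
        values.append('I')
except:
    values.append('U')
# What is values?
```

Step-by-step execution trace:
1. Inner try: `values.append('S')` → values = ['S']. No exception raised.
2. Inner `except` is skipped.
3. Inner try completes normally; outer `except` is skipped.
Result: ['S']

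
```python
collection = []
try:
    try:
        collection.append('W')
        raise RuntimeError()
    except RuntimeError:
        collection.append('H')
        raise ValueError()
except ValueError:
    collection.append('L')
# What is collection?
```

Step-by-step execution trace:
1. Inner try: `collection.append('W')` → collection = ['W'].
2. `raise RuntimeError()` raises RuntimeError.
3. Inner `except RuntimeError` matches → `collection.append('H')` → collection = ['W', 'H'].
4. `raise ValueError()` raises ValueError; propagates to outer try.
5. Outer `except ValueError` matches → `collection.append('L')` → collection = ['W', 'H', 'L'].
Result: ['W', 'H', 'L']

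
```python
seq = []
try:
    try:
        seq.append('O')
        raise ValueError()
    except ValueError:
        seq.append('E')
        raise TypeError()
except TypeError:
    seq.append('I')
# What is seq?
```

Step-by-step execution trace:
1. Inner try: `seq.append('O')` → seq = ['O'].
2. `raise ValueError()` raises ValueError.
3. Inner `except ValueError` matches → `seq.append('E')` → seq = ['O', 'E'].
4. `raise TypeError()` raises TypeError; propagates to outer try.
5. Outer `except TypeError` matches → `seq.append('I')` → seq = ['O', 'E', 'I'].
Result: ['O', 'E', 'I']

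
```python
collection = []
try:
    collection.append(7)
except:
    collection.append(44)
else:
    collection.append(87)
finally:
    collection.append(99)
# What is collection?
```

Step-by-step execution trace:
1. try: `collection.append(7)` → collection = [7]. No exception raised.
2. `except` is skipped.
3. `else` runs: `collection.append(87)` → collection = [7, 87].
4. `finally` always runs: `collection.append(99)` → collection = [7, 87, 99].
Result: [7, 87, 99]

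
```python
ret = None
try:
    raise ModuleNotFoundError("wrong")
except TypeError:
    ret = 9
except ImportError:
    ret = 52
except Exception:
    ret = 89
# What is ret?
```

Step-by-step execution trace:
1. `raise ModuleNotFoundError(...)` raises ModuleNotFoundError.
2. `except TypeError` does not match (ModuleNotFoundError is not a subclass of TypeError); skipped.
3. `except ImportError` matches (ModuleNotFoundError is a subclass of ImportError) → ret = 52.
4. `except Exception` is not reached.
Result: 52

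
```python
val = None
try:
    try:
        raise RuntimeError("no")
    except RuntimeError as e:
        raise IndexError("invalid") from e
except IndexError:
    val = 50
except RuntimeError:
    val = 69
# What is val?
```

Step-by-step execution trace:
1. Inner try raises RuntimeError; inner `except RuntimeError as e` catches it.
2. `raise IndexError(...) from e` raises IndexError (RuntimeError is attached as __cause__, but only IndexError is active).
3. Outer `except IndexError` matches → val = 50.
4. `except RuntimeError` is not reached.
Result: 50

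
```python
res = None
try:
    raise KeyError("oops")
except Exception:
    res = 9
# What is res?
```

Step-by-step execution trace:
1. `raise KeyError(...)` raises KeyError.
2. `except Exception` matches (KeyError is a subclass of Exception) → res = 9.
Result: 9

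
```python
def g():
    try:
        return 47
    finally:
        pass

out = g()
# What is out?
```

Step-by-step execution trace:
1. `g()` enters try: `return 47` sets pending return value 47.
2. Before returning, `finally: pass` runs (no effect).
3. g() returns 47 → out = 47.
Result: 47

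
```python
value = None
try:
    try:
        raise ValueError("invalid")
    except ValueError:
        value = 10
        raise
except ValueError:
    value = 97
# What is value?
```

Step-by-step execution trace:
1. Inner try: `raise ValueError("invalid")` raises ValueError.
2. Inner `except ValueError` matches → value = 10.
3. bare `raise` re-raises the same ValueError.
4. Outer `except ValueError` matches → value = 97.
Result: 97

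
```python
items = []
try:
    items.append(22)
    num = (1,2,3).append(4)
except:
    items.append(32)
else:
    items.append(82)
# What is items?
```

Step-by-step execution trace:
1. try: `items.append(22)` → items = [22].
2. `num = (1,2,3).append(4)` raises AttributeError.
3. bare `except` matches → `items.append(32)` → items = [22, 32].
4. `else` is skipped (an exception was raised).
Result: [22, 32]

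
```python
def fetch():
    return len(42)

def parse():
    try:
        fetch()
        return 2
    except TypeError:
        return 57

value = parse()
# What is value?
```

Step-by-step execution trace:
1. `parse()` calls `fetch()`.
2. `fetch()` evaluates `len(42)`, which raises TypeError; it propagates to the caller.
3. `return 2` is not reached.
4. `except TypeError` in parse matches → returns 57.
5. value = 57.
Result: 57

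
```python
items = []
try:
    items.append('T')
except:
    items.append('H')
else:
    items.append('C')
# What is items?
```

Step-by-step execution trace:
1. try: `items.append('T')` → items = ['T']. No exception raised.
2. `except` is skipped.
3. `else` runs (try completed without exception): `items.append('C')` → items = ['T', 'C'].
Result: ['T', 'C']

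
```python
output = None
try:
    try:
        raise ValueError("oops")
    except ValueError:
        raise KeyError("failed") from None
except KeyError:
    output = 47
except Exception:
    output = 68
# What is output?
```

Step-by-step execution trace:
1. Inner try raises ValueError; inner `except ValueError` catches it.
2. `raise KeyError(...) from None` raises KeyError (from None suppresses __context__, but the active exception is still KeyError).
3. Outer `except KeyError` matches → output = 47.
4. `except Exception` is not reached.
Result: 47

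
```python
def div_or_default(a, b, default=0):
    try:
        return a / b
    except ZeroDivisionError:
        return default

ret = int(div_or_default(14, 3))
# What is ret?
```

Step-by-step execution trace:
1. `div_or_default(14, 3)` enters try: `return 14 / 3` → returns 4.666666666666667. No exception raised.
2. `except ZeroDivisionError` is skipped.
3. `int(4.666666666666667)` → 4 → ret = 4.
Result: 4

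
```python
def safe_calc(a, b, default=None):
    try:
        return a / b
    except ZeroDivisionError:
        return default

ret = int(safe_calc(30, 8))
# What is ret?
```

Step-by-step execution trace:
1. `safe_calc(30, 8)` enters try: `return 30 / 8` → returns 3.75. No exception raised.
2. `except ZeroDivisionError` is skipped.
3. `int(3.75)` → 3 → ret = 3.
Result: 3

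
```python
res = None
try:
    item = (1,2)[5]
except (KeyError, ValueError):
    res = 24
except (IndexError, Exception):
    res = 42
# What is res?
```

Step-by-step execution trace:
1. `item = (1,2)[5]` raises IndexError.
2. `except (KeyError, ValueError)` does not match IndexError; skipped.
3. `except (IndexError, Exception)` matches (IndexError is in the tuple) → res = 42.
Result: 42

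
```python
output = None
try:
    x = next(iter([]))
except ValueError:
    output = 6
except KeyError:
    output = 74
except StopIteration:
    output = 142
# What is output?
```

Step-by-step execution trace:
1. `x = next(iter([]))` raises StopIteration.
2. `except ValueError` does not match StopIteration; skipped.
3. `except KeyError` does not match StopIteration; skipped.
4. `except StopIteration` matches → output = 142.
Result: 142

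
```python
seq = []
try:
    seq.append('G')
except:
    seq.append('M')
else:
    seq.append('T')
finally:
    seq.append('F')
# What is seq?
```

Step-by-step execution trace:
1. try: `seq.append('G')` → seq = ['G']. No exception raised.
2. `except` is skipped.
3. `else` runs: `seq.append('T')` → seq = ['G', 'T'].
4. `finally` always runs: `seq.append('F')` → seq = ['G', 'T', 'F'].
Result: ['G', 'T', 'F']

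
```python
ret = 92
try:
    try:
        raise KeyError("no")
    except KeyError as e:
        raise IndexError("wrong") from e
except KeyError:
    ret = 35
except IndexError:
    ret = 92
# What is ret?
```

Step-by-step execution trace:
1. Inner try raises KeyError; inner `except KeyError as e` catches it.
2. `raise IndexError(...) from e` raises IndexError (KeyError is attached as __cause__, but only IndexError is active).
3. Outer `except KeyError` does not match IndexError; skipped.
4. Outer `except IndexError` matches → ret = 92.
Result: 92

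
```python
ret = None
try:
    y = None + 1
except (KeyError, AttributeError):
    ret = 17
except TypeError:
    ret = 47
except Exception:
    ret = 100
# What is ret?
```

Step-by-step execution trace:
1. `y = None + 1` raises TypeError.
2. `except (KeyError, AttributeError)` does not match TypeError; skipped.
3. `except TypeError` matches (exact type match) → ret = 47.
4. `except Exception` is not reached.
Result: 47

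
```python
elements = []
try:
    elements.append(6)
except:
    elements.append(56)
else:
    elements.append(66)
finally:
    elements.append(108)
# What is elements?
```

Step-by-step execution trace:
1. try: `elements.append(6)` → elements = [6]. No exception raised.
2. `except` is skipped.
3. `else` runs: `elements.append(66)` → elements = [6, 66].
4. `finally` always runs: `elements.append(108)` → elements = [6, 66, 108].
Result: [6, 66, 108]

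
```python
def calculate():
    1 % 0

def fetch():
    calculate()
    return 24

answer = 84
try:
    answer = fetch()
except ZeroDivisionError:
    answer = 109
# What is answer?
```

Step-by-step execution trace:
1. answer starts at 84.
2. try: `fetch()` calls `calculate()`.
3. `calculate()` evaluates `1 % 0`, which raises ZeroDivisionError; it propagates through fetch (uncaught).
4. `return 24` in fetch is not reached; the assignment to answer does not complete.
5. `except ZeroDivisionError` matches → answer = 109.
Result: 109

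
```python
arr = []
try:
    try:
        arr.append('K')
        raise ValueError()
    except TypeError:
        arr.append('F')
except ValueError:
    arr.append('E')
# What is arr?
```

Step-by-step execution trace:
1. Inner try: `arr.append('K')` → arr = ['K'].
2. `raise ValueError()` raises ValueError.
3. Inner `except TypeError` does not match ValueError; exception propagates to outer try.
4. Outer `except ValueError` matches → `arr.append('E')` → arr = ['K', 'E'].
Result: ['K', 'E']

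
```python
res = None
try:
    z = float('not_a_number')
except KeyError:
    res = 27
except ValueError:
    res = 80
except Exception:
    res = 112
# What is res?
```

Step-by-step execution trace:
1. `z = float('not_a_number')` raises ValueError.
2. `except KeyError` does not match ValueError; skipped.
3. `except ValueError` matches → res = 80.
4. Remaining except clauses are skipped.
Result: 80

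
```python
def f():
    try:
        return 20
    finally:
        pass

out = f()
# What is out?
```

Step-by-step execution trace:
1. `f()` enters try: `return 20` sets pending return value 20.
2. Before returning, `finally: pass` runs (no effect).
3. f() returns 20 → out = 20.
Result: 20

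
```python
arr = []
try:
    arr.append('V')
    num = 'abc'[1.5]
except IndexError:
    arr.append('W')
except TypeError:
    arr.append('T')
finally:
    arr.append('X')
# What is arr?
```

Step-by-step execution trace:
1. try: `arr.append('V')` → arr = ['V'].
2. `num = 'abc'[1.5]` raises TypeError.
3. `except IndexError` does not match TypeError; skipped.
4. `except TypeError` matches → `arr.append('T')` → arr = ['V', 'T'].
5. finally always runs: `arr.append('X')` → arr = ['V', 'T', 'X'].
Result: ['V', 'T', 'X']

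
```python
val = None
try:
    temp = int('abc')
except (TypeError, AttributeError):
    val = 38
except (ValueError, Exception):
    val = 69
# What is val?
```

Step-by-step execution trace:
1. `temp = int('abc')` raises ValueError.
2. `except (TypeError, AttributeError)` does not match ValueError; skipped.
3. `except (ValueError, Exception)` matches (ValueError is in the tuple) → val = 69.
Result: 69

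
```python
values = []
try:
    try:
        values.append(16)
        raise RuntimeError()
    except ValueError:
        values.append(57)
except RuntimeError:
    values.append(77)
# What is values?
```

Step-by-step execution trace:
1. Inner try: `values.append(16)` → values = [16].
2. `raise RuntimeError()` raises RuntimeError.
3. Inner `except ValueError` does not match RuntimeError; exception propagates to outer try.
4. Outer `except RuntimeError` matches → `values.append(77)` → values = [16, 77].
Result: [16, 77]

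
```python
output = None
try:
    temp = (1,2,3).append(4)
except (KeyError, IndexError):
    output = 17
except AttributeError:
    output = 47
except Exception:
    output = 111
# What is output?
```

Step-by-step execution trace:
1. `temp = (1,2,3).append(4)` raises AttributeError.
2. `except (KeyError, IndexError)` does not match AttributeError; skipped.
3. `except AttributeError` matches (exact type match) → output = 47.
4. `except Exception` is not reached.
Result: 47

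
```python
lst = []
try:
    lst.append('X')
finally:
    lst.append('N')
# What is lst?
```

Step-by-step execution trace:
1. try: `lst.append('X')` → lst = ['X'].
2. The try body completes without raising.
3. finally always runs: `lst.append('N')` → lst = ['X', 'N'].
Result: ['X', 'N']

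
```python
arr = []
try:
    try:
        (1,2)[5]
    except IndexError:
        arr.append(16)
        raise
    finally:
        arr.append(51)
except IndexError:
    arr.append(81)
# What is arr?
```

Step-by-step execution trace:
1. Inner try: `(1,2)[5]` raises IndexError.
2. Inner `except IndexError` matches → `arr.append(16)` → arr = [16].
3. bare `raise` re-raises IndexError.
4. Inner `finally` runs during unwinding: `arr.append(51)` → arr = [16, 51].
5. Outer `except IndexError` matches → `arr.append(81)` → arr = [16, 51, 81].
Result: [16, 51, 81]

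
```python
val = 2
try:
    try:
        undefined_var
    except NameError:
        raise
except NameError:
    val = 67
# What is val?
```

Step-by-step execution trace:
1. Inner try: `undefined_var` raises NameError.
2. Inner `except NameError` matches; bare `raise` re-raises the same NameError.
3. Outer `except NameError` matches → val = 67.
Result: 67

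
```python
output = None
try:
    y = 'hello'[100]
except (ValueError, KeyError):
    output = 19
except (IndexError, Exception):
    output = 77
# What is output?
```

Step-by-step execution trace:
1. `y = 'hello'[100]` raises IndexError.
2. `except (ValueError, KeyError)` does not match IndexError; skipped.
3. `except (IndexError, Exception)` matches (IndexError is in the tuple) → output = 77.
Result: 77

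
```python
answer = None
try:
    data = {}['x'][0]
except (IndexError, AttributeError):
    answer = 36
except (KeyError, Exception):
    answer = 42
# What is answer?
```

Step-by-step execution trace:
1. `data = {}['x'][0]` raises KeyError.
2. `except (IndexError, AttributeError)` does not match KeyError; skipped.
3. `except (KeyError, Exception)` matches (KeyError is in the tuple) → answer = 42.
Result: 42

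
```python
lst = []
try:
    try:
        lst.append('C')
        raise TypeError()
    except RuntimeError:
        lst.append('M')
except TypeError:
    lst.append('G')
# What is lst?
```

Step-by-step execution trace:
1. Inner try: `lst.append('C')` → lst = ['C'].
2. `raise TypeError()` raises TypeError.
3. Inner `except RuntimeError` does not match TypeError; exception propagates to outer try.
4. Outer `except TypeError` matches → `lst.append('G')` → lst = ['C', 'G'].
Result: ['C', 'G']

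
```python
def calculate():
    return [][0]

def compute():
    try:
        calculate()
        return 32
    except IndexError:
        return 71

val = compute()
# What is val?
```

Step-by-step execution trace:
1. `compute()` calls `calculate()`.
2. `calculate()` evaluates `[][0]`, which raises IndexError; it propagates to the caller.
3. `return 32` is not reached.
4. `except IndexError` in compute matches → returns 71.
5. val = 71.
Result: 71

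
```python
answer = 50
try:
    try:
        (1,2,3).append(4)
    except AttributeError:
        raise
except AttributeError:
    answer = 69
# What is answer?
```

Step-by-step execution trace:
1. Inner try: `(1,2,3).append(4)` raises AttributeError.
2. Inner `except AttributeError` matches; bare `raise` re-raises the same AttributeError.
3. Outer `except AttributeError` matches → answer = 69.
Result: 69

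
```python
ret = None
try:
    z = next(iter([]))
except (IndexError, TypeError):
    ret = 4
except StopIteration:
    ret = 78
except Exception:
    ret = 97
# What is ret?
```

Step-by-step execution trace:
1. `z = next(iter([]))` raises StopIteration.
2. `except (IndexError, TypeError)` does not match StopIteration; skipped.
3. `except StopIteration` matches (exact type match) → ret = 78.
4. `except Exception` is not reached.
Result: 78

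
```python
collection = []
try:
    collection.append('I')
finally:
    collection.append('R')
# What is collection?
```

Step-by-step execution trace:
1. try: `collection.append('I')` → collection = ['I'].
2. The try body completes without raising.
3. finally always runs: `collection.append('R')` → collection = ['I', 'R'].
Result: ['I', 'R']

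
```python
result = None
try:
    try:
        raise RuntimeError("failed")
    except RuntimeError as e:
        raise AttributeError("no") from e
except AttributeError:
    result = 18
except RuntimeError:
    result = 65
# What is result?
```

Step-by-step execution trace:
1. Inner try raises RuntimeError; inner `except RuntimeError as e` catches it.
2. `raise AttributeError(...) from e` raises AttributeError (RuntimeError is attached as __cause__, but only AttributeError is active).
3. Outer `except AttributeError` matches → result = 18.
4. `except RuntimeError` is not reached.
Result: 18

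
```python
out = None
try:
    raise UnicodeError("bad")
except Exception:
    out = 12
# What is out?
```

Step-by-step execution trace:
1. `raise UnicodeError(...)` raises UnicodeError.
2. `except Exception` matches (UnicodeError is a subclass of Exception) → out = 12.
Result: 12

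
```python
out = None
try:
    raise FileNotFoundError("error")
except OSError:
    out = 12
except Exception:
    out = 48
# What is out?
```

Step-by-step execution trace:
1. `raise FileNotFoundError(...)` raises FileNotFoundError.
2. `except OSError` matches (FileNotFoundError is a subclass of OSError) → out = 12.
3. `except Exception` is not reached.
Result: 12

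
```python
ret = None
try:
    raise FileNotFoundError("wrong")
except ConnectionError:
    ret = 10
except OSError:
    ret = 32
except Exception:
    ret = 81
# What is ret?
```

Step-by-step execution trace:
1. `raise FileNotFoundError(...)` raises FileNotFoundError.
2. `except ConnectionError` does not match (FileNotFoundError is not a subclass of ConnectionError); skipped.
3. `except OSError` matches (FileNotFoundError is a subclass of OSError) → ret = 32.
4. `except Exception` is not reached.
Result: 32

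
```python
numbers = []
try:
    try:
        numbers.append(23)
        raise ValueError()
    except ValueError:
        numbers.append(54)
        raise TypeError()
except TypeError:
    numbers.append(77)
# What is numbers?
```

Step-by-step execution trace:
1. Inner try: `numbers.append(23)` → numbers = [23].
2. `raise ValueError()` raises ValueError.
3. Inner `except ValueError` matches → `numbers.append(54)` → numbers = [23, 54].
4. `raise TypeError()` raises TypeError; propagates to outer try.
5. Outer `except TypeError` matches → `numbers.append(77)` → numbers = [23, 54, 77].
Result: [23, 54, 77]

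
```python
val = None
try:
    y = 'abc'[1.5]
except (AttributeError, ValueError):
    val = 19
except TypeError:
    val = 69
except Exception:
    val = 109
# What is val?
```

Step-by-step execution trace:
1. `y = 'abc'[1.5]` raises TypeError.
2. `except (AttributeError, ValueError)` does not match TypeError; skipped.
3. `except TypeError` matches (exact type match) → val = 69.
4. `except Exception` is not reached.
Result: 69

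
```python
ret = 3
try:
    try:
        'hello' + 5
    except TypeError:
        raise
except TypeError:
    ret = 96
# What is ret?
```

Step-by-step execution trace:
1. Inner try: `'hello' + 5` raises TypeError.
2. Inner `except TypeError` matches; bare `raise` re-raises the same TypeError.
3. Outer `except TypeError` matches → ret = 96.
Result: 96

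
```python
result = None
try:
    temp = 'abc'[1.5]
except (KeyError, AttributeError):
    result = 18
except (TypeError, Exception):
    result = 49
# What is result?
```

Step-by-step execution trace:
1. `temp = 'abc'[1.5]` raises TypeError.
2. `except (KeyError, AttributeError)` does not match TypeError; skipped.
3. `except (TypeError, Exception)` matches (TypeError is in the tuple) → result = 49.
Result: 49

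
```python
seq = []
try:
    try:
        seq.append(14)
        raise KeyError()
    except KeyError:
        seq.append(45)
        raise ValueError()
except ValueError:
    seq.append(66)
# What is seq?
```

Step-by-step execution trace:
1. Inner try: `seq.append(14)` → seq = [14].
2. `raise KeyError()` raises KeyError.
3. Inner `except KeyError` matches → `seq.append(45)` → seq = [14, 45].
4. `raise ValueError()` raises ValueError; propagates to outer try.
5. Outer `except ValueError` matches → `seq.append(66)` → seq = [14, 45, 66].
Result: [14, 45, 66]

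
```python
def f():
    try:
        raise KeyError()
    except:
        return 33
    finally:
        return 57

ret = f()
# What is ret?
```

Step-by-step execution trace:
1. `f()` enters try: `raise KeyError()` raises KeyError.
2. bare `except` matches → `return 33` sets pending return value 33.
3. Before returning, `finally: return 57` runs and overrides the pending return.
4. f() returns 57 → ret = 57.
Result: 57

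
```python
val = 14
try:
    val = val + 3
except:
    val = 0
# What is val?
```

Step-by-step execution trace:
1. val starts at 14.
2. try: `val = val + 3` → val = 17. No exception raised.
3. `except` is skipped.
Result: 17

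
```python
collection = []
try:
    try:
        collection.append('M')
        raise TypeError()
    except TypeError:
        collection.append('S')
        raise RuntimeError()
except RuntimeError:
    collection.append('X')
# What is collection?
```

Step-by-step execution trace:
1. Inner try: `collection.append('M')` → collection = ['M'].
2. `raise TypeError()` raises TypeError.
3. Inner `except TypeError` matches → `collection.append('S')` → collection = ['M', 'S'].
4. `raise RuntimeError()` raises RuntimeError; propagates to outer try.
5. Outer `except RuntimeError` matches → `collection.append('X')` → collection = ['M', 'S', 'X'].
Result: ['M', 'S', 'X']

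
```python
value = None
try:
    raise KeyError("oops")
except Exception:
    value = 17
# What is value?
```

Step-by-step execution trace:
1. `raise KeyError(...)` raises KeyError.
2. `except Exception` matches (KeyError is a subclass of Exception) → value = 17.
Result: 17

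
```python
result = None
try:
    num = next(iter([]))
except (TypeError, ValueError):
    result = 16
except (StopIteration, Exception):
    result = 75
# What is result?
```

Step-by-step execution trace:
1. `num = next(iter([]))` raises StopIteration.
2. `except (TypeError, ValueError)` does not match StopIteration; skipped.
3. `except (StopIteration, Exception)` matches (StopIteration is in the tuple) → result = 75.
Result: 75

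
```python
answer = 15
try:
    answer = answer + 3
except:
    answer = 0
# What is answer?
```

Step-by-step execution trace:
1. answer starts at 15.
2. try: `answer = answer + 3` → answer = 18. No exception raised.
3. `except` is skipped.
Result: 18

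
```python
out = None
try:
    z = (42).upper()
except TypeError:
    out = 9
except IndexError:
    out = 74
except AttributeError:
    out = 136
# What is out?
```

Step-by-step execution trace:
1. `z = (42).upper()` raises AttributeError.
2. `except TypeError` does not match AttributeError; skipped.
3. `except IndexError` does not match AttributeError; skipped.
4. `except AttributeError` matches → out = 136.
Result: 136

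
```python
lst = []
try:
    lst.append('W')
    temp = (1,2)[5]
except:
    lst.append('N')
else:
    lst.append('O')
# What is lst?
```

Step-by-step execution trace:
1. try: `lst.append('W')` → lst = ['W'].
2. `temp = (1,2)[5]` raises IndexError.
3. bare `except` matches → `lst.append('N')` → lst = ['W', 'N'].
4. `else` is skipped (an exception was raised).
Result: ['W', 'N']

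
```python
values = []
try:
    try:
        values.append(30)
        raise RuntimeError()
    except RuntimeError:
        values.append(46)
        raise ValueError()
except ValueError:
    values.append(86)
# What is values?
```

Step-by-step execution trace:
1. Inner try: `values.append(30)` → values = [30].
2. `raise RuntimeError()` raises RuntimeError.
3. Inner `except RuntimeError` matches → `values.append(46)` → values = [30, 46].
4. `raise ValueError()` raises ValueError; propagates to outer try.
5. Outer `except ValueError` matches → `values.append(86)` → values = [30, 46, 86].
Result: [30, 46, 86]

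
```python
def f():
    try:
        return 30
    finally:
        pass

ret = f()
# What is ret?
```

Step-by-step execution trace:
1. `f()` enters try: `return 30` sets pending return value 30.
2. Before returning, `finally: pass` runs (no effect).
3. f() returns 30 → ret = 30.
Result: 30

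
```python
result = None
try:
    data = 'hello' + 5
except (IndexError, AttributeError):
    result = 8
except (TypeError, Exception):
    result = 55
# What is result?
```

Step-by-step execution trace:
1. `data = 'hello' + 5` raises TypeError.
2. `except (IndexError, AttributeError)` does not match TypeError; skipped.
3. `except (TypeError, Exception)` matches (TypeError is in the tuple) → result = 55.
Result: 55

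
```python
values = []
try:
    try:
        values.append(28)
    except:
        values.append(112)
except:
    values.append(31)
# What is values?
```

Step-by-step execution trace:
1. Inner try: `values.append(28)` → values = [28]. No exception raised.
2. Inner `except` is skipped.
3. Inner try completes normally; outer `except` is skipped.
Result: [28]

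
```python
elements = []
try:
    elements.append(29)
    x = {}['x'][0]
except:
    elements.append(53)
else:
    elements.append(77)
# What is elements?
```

Step-by-step execution trace:
1. try: `elements.append(29)` → elements = [29].
2. `x = {}['x'][0]` raises KeyError.
3. bare `except` matches → `elements.append(53)` → elements = [29, 53].
4. `else` is skipped (an exception was raised).
Result: [29, 53]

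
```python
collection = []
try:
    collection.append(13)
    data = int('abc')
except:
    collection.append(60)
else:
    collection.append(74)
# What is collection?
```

Step-by-step execution trace:
1. try: `collection.append(13)` → collection = [13].
2. `data = int('abc')` raises ValueError.
3. bare `except` matches → `collection.append(60)` → collection = [13, 60].
4. `else` is skipped (an exception was raised).
Result: [13, 60]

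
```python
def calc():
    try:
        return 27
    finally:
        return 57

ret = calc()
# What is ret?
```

Step-by-step execution trace:
1. `calc()` enters try: `return 27` sets pending return value 27.
2. Before returning, `finally: return 57` runs and overrides the pending return.
3. calc() returns 57 → ret = 57.
Result: 57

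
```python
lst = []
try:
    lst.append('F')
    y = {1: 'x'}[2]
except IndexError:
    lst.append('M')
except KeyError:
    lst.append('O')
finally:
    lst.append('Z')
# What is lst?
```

Step-by-step execution trace:
1. try: `lst.append('F')` → lst = ['F'].
2. `y = {1: 'x'}[2]` raises KeyError.
3. `except IndexError` does not match KeyError; skipped.
4. `except KeyError` matches → `lst.append('O')` → lst = ['F', 'O'].
5. finally always runs: `lst.append('Z')` → lst = ['F', 'O', 'Z'].
Result: ['F', 'O', 'Z']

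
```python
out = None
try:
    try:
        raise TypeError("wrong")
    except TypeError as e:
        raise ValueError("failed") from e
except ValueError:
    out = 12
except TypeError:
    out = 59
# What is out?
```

Step-by-step execution trace:
1. Inner try raises TypeError; inner `except TypeError as e` catches it.
2. `raise ValueError(...) from e` raises ValueError (TypeError is attached as __cause__, but only ValueError is active).
3. Outer `except ValueError` matches → out = 12.
4. `except TypeError` is not reached.
Result: 12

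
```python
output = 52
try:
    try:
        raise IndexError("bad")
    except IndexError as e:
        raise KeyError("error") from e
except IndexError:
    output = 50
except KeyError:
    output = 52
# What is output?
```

Step-by-step execution trace:
1. Inner try raises IndexError; inner `except IndexError as e` catches it.
2. `raise KeyError(...) from e` raises KeyError (IndexError is attached as __cause__, but only KeyError is active).
3. Outer `except IndexError` does not match KeyError; skipped.
4. Outer `except KeyError` matches → output = 52.
Result: 52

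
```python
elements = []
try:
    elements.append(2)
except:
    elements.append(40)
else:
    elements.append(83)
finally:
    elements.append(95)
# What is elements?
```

Step-by-step execution trace:
1. try: `elements.append(2)` → elements = [2]. No exception raised.
2. `except` is skipped.
3. `else` runs: `elements.append(83)` → elements = [2, 83].
4. `finally` always runs: `elements.append(95)` → elements = [2, 83, 95].
Result: [2, 83, 95]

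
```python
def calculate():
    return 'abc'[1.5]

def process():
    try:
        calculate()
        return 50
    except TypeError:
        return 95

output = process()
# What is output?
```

Step-by-step execution trace:
1. `process()` calls `calculate()`.
2. `calculate()` evaluates `'abc'[1.5]`, which raises TypeError; it propagates to the caller.
3. `return 50` is not reached.
4. `except TypeError` in process matches → returns 95.
5. output = 95.
Result: 95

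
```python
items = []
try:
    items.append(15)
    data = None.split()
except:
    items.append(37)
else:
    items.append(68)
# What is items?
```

Step-by-step execution trace:
1. try: `items.append(15)` → items = [15].
2. `data = None.split()` raises AttributeError.
3. bare `except` matches → `items.append(37)` → items = [15, 37].
4. `else` is skipped (an exception was raised).
Result: [15, 37]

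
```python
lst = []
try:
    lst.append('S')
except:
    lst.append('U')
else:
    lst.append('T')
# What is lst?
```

Step-by-step execution trace:
1. try: `lst.append('S')` → lst = ['S']. No exception raised.
2. `except` is skipped.
3. `else` runs (try completed without exception): `lst.append('T')` → lst = ['S', 'T'].
Result: ['S', 'T']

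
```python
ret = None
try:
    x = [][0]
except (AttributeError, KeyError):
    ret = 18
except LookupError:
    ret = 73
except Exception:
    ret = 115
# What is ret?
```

Step-by-step execution trace:
1. `x = [][0]` raises IndexError.
2. `except (AttributeError, KeyError)` does not match IndexError; skipped.
3. `except LookupError` matches (IndexError is a subclass of LookupError) → ret = 73.
4. `except Exception` is not reached.
Result: 73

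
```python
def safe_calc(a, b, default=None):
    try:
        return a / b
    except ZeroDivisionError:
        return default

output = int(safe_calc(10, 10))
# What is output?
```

Step-by-step execution trace:
1. `safe_calc(10, 10)` enters try: `return 10 / 10` → returns 1.0. No exception raised.
2. `except ZeroDivisionError` is skipped.
3. `int(1.0)` → 1 → output = 1.
Result: 1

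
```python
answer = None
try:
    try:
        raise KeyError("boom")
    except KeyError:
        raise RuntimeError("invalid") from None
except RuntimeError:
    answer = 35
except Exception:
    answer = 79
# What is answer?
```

Step-by-step execution trace:
1. Inner try raises KeyError; inner `except KeyError` catches it.
2. `raise RuntimeError(...) from None` raises RuntimeError (from None suppresses __context__, but the active exception is still RuntimeError).
3. Outer `except RuntimeError` matches → answer = 35.
4. `except Exception` is not reached.
Result: 35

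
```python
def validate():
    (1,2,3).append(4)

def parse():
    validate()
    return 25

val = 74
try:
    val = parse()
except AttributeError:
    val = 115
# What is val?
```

Step-by-step execution trace:
1. val starts at 74.
2. try: `parse()` calls `validate()`.
3. `validate()` evaluates `(1,2,3).append(4)`, which raises AttributeError; it propagates through parse (uncaught).
4. `return 25` in parse is not reached; the assignment to val does not complete.
5. `except AttributeError` matches → val = 115.
Result: 115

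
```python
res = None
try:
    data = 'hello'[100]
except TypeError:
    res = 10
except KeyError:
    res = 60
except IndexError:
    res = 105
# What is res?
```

Step-by-step execution trace:
1. `data = 'hello'[100]` raises IndexError.
2. `except TypeError` does not match IndexError; skipped.
3. `except KeyError` does not match IndexError; skipped.
4. `except IndexError` matches → res = 105.
Result: 105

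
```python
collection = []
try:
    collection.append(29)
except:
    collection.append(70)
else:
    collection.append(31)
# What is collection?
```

Step-by-step execution trace:
1. try: `collection.append(29)` → collection = [29]. No exception raised.
2. `except` is skipped.
3. `else` runs (try completed without exception): `collection.append(31)` → collection = [29, 31].
Result: [29, 31]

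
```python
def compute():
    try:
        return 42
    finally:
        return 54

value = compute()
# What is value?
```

Step-by-step execution trace:
1. `compute()` enters try: `return 42` sets pending return value 42.
2. Before returning, `finally: return 54` runs and overrides the pending return.
3. compute() returns 54 → value = 54.
Result: 54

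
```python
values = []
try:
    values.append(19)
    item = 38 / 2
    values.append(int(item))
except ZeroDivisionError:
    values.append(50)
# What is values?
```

Step-by-step execution trace:
1. try: `values.append(19)` → values = [19].
2. `item = 38 / 2` → item = 19.0. No exception raised.
3. `values.append(int(item))` → values = [19, 19].
4. `except ZeroDivisionError` is skipped (no exception was raised).
Result: [19, 19]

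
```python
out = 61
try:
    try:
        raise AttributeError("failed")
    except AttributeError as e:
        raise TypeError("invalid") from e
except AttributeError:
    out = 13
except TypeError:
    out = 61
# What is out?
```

Step-by-step execution trace:
1. Inner try raises AttributeError; inner `except AttributeError as e` catches it.
2. `raise TypeError(...) from e` raises TypeError (AttributeError is attached as __cause__, but only TypeError is active).
3. Outer `except AttributeError` does not match TypeError; skipped.
4. Outer `except TypeError` matches → out = 61.
Result: 61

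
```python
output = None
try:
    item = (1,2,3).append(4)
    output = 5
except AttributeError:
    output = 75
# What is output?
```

Step-by-step execution trace:
1. `item = (1,2,3).append(4)` raises AttributeError.
2. `output = 5` is not reached.
3. `except AttributeError` matches → output = 75.
Result: 75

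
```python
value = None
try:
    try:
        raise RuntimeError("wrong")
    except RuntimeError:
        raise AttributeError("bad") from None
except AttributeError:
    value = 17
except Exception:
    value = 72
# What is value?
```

Step-by-step execution trace:
1. Inner try raises RuntimeError; inner `except RuntimeError` catches it.
2. `raise AttributeError(...) from None` raises AttributeError (from None suppresses __context__, but the active exception is still AttributeError).
3. Outer `except AttributeError` matches → value = 17.
4. `except Exception` is not reached.
Result: 17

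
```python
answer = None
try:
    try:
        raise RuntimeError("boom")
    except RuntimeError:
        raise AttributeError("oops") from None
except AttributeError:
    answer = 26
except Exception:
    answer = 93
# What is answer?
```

Step-by-step execution trace:
1. Inner try raises RuntimeError; inner `except RuntimeError` catches it.
2. `raise AttributeError(...) from None` raises AttributeError (from None suppresses __context__, but the active exception is still AttributeError).
3. Outer `except AttributeError` matches → answer = 26.
4. `except Exception` is not reached.
Result: 26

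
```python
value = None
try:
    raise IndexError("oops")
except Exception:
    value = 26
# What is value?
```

Step-by-step execution trace:
1. `raise IndexError(...)` raises IndexError.
2. `except Exception` matches (IndexError is a subclass of Exception) → value = 26.
Result: 26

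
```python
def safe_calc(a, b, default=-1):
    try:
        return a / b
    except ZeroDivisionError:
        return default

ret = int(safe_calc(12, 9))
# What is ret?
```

Step-by-step execution trace:
1. `safe_calc(12, 9)` enters try: `return 12 / 9` → returns 1.3333333333333333. No exception raised.
2. `except ZeroDivisionError` is skipped.
3. `int(1.3333333333333333)` → 1 → ret = 1.
Result: 1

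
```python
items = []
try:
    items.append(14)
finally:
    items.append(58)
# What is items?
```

Step-by-step execution trace:
1. try: `items.append(14)` → items = [14].
2. The try body completes without raising.
3. finally always runs: `items.append(58)` → items = [14, 58].
Result: [14, 58]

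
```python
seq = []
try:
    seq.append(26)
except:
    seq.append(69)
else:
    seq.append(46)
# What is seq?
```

Step-by-step execution trace:
1. try: `seq.append(26)` → seq = [26]. No exception raised.
2. `except` is skipped.
3. `else` runs (try completed without exception): `seq.append(46)` → seq = [26, 46].
Result: [26, 46]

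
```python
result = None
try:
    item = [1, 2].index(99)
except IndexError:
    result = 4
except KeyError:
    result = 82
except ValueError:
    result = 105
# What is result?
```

Step-by-step execution trace:
1. `item = [1, 2].index(99)` raises ValueError.
2. `except IndexError` does not match ValueError; skipped.
3. `except KeyError` does not match ValueError; skipped.
4. `except ValueError` matches → result = 105.
Result: 105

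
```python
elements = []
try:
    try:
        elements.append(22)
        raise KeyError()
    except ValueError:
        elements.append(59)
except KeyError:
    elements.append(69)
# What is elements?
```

Step-by-step execution trace:
1. Inner try: `elements.append(22)` → elements = [22].
2. `raise KeyError()` raises KeyError.
3. Inner `except ValueError` does not match KeyError; exception propagates to outer try.
4. Outer `except KeyError` matches → `elements.append(69)` → elements = [22, 69].
Result: [22, 69]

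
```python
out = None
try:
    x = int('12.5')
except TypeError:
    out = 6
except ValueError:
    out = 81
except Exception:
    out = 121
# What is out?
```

Step-by-step execution trace:
1. `x = int('12.5')` raises ValueError.
2. `except TypeError` does not match ValueError; skipped.
3. `except ValueError` matches → out = 81.
4. Remaining except clauses are skipped.
Result: 81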